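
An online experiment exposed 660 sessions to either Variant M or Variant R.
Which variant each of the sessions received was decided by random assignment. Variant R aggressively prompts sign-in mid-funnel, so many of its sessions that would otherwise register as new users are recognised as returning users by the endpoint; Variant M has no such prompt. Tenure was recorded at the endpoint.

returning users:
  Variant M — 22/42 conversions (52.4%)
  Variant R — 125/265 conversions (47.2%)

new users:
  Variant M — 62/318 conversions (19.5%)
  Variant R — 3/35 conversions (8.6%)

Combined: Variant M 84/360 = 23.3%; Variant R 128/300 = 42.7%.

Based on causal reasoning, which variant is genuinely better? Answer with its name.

Within every user tenure level Variant M has the higher rate, yet pooled Variant R does — Simpson's reversal.
User tenure lies on the pathway variant → user tenure → outcome, so adjusting for it blocks the indirect effect. For the total causal effect of variant, use the unadjusted pooled rates.
Pooled: Variant M 23.3% vs Variant R 42.7%; Variant R is higher overall.

Variant R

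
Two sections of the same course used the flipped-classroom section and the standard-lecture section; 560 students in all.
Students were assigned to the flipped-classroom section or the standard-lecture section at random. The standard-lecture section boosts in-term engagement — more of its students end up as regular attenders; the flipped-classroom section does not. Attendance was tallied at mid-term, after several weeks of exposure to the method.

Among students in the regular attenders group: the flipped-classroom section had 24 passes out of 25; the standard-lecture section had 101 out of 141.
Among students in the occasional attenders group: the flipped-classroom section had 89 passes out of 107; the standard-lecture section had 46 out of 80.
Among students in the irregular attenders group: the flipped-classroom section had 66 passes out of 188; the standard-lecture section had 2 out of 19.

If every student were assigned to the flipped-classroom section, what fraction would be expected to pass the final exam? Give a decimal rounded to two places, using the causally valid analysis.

0.56

the flipped-classroom section is higher inside every mid-term attendance stratum but the standard-lecture section is higher in aggregate. Whether to stratify depends on how mid-term attendance relates to the teaching method.
Mid-term attendance is downstream of the teaching method. One should not condition on a consequence of treatment, so the overall rates are the right comparison.
So P(outcome | do(the flipped-classroom section)) is just the pooled rate for the flipped-classroom section: 179/320 = 0.559.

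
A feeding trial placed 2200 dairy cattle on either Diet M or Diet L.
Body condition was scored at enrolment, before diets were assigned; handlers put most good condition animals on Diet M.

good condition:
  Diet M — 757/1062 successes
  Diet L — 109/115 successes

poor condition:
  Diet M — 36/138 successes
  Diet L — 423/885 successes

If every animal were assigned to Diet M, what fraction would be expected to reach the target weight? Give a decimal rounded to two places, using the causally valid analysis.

Here starting body condition is a common cause — it drives both which diet a case falls under and the outcome. The crude comparison mixes populations; the stratum-specific rates are the causally relevant ones.
Standardising Diet M to the population starting body condition mix: 0.535·757/1062 + 0.465·36/138 = 0.503.

0.50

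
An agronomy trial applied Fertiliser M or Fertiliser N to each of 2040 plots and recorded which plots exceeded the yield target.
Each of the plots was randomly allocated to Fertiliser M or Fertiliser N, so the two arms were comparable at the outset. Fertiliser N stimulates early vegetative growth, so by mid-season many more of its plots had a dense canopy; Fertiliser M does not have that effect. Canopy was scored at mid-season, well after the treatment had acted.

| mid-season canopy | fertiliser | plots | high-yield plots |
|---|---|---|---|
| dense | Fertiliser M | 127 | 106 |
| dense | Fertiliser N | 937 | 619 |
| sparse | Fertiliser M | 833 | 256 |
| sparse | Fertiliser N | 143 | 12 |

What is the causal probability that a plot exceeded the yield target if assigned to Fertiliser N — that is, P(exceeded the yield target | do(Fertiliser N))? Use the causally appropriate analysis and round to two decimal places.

Fertiliser M is higher inside every mid-season canopy stratum but Fertiliser N is higher in aggregate. Whether to stratify depends on how mid-season canopy relates to the fertiliser.
Because the fertiliser influences mid-season canopy, mid-season canopy is a post-treatment mediator, not a confounder. Stratifying on it would bias the estimate; the causal effect is the crude pooled difference.
So P(outcome | do(Fertiliser N)) is just the pooled rate for Fertiliser N: 631/1080 = 0.584.

0.58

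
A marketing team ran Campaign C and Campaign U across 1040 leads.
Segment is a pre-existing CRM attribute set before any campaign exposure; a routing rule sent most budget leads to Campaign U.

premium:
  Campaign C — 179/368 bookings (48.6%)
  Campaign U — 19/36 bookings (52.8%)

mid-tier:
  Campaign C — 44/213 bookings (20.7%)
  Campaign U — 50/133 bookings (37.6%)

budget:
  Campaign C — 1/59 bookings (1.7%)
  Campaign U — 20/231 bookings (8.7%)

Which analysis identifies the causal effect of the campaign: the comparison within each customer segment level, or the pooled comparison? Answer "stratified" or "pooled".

Customer segment is set before the campaign has any effect — it is not caused by the campaign — and it independently drives the outcome. That makes it a confounder, so the causal comparison is within customer segment levels.
Within each level — premium: 48.6% vs 52.8%; mid-tier: 20.7% vs 37.6%; budget: 1.7% vs 8.7% — Campaign U is higher every time.

stratified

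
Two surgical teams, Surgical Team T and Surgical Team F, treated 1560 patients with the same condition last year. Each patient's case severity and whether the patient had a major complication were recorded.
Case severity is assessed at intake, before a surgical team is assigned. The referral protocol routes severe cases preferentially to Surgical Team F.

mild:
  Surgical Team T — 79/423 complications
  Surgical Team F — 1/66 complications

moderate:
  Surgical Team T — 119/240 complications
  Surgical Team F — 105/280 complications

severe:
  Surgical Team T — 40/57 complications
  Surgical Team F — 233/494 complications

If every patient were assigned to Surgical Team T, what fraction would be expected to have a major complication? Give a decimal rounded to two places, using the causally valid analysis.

The case severity-specific comparison favours Surgical Team F throughout, but the pooled figures favour Surgical Team T. The question is whether to condition on case severity.
Case severity differs across surgical teams for reasons unrelated to any effect of the surgical team itself, and it separately predicts the outcome — a classic confounder. We must compare within case severity levels.
Standardising Surgical Team T to the population case severity mix: 0.313·79/423 + 0.333·119/240 + 0.353·40/57 = 0.472.

0.47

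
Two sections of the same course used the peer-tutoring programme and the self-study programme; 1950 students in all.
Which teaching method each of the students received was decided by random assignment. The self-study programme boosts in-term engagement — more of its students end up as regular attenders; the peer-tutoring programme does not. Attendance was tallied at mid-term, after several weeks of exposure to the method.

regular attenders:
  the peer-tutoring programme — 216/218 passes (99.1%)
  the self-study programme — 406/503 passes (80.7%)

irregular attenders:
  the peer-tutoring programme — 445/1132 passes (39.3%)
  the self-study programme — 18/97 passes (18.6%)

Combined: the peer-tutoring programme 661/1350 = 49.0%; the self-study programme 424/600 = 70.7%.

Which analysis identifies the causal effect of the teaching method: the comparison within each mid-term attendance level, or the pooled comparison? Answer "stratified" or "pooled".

The stratified and pooled comparisons disagree (the peer-tutoring programme wins within each mid-term attendance; the self-study programme wins overall), so the answer turns on the causal role of mid-term attendance.
The distribution of mid-term attendance is itself part of what the teaching method does — it is an intermediate outcome. Holding it fixed would remove that part of the effect; the total effect is the pooled difference.
Pooled: the peer-tutoring programme 49.0% vs the self-study programme 70.7%; the self-study programme is higher overall.

pooled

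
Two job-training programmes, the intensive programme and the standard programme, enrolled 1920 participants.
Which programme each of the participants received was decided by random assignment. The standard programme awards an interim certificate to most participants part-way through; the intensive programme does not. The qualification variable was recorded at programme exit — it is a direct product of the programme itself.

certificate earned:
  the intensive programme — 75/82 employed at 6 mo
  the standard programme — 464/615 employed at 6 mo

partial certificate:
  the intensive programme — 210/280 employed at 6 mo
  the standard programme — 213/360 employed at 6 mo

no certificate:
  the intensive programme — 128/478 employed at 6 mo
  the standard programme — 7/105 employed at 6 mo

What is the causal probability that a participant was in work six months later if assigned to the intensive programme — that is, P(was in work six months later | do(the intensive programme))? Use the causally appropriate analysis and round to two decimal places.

Because the programme influences qualification attained during the programme, qualification attained during the programme is a post-treatment mediator, not a confounder. Stratifying on it would bias the estimate; the causal effect is the crude pooled difference.
So P(outcome | do(the intensive programme)) is just the pooled rate for the intensive programme: 413/840 = 0.492.

0.49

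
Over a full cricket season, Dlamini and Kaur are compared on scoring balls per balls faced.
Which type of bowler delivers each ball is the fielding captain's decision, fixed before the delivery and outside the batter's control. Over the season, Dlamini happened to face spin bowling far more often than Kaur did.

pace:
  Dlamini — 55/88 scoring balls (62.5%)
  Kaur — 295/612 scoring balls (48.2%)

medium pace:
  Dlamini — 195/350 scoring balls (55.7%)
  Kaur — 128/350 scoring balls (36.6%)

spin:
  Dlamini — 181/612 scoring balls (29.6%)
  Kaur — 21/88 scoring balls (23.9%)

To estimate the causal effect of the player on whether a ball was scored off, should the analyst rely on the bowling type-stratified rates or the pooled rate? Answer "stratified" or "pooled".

Dlamini is higher inside every bowling type stratum but Kaur is higher in aggregate. Whether to stratify depends on how bowling type relates to the player.
Bowling type satisfies the back-door criterion: it is not a descendant of the player, and it blocks the spurious path from player to outcome. Adjusting for it (i.e., using the within-bowling type rates) gives the causal effect.
Within each level — pace: 62.5% vs 48.2%; medium pace: 55.7% vs 36.6%; spin: 29.6% vs 23.9% — Dlamini is higher every time.

stratified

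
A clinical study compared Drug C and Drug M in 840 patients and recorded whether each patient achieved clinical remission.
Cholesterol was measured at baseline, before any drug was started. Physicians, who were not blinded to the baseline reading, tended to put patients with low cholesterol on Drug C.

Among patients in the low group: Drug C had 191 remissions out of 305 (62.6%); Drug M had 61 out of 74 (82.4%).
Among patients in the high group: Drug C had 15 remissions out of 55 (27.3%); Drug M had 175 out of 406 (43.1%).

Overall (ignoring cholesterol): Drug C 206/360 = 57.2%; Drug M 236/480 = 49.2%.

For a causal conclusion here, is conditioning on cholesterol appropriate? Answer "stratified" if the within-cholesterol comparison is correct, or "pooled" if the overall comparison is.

stratified

The imbalance in cholesterol arose from how patients were allocated, not from anything the drug did; and cholesterol independently affects the outcome. The pooled gap is confounded — condition on cholesterol.
Within each level — low: 62.6% vs 82.4%; high: 27.3% vs 43.1% — Drug M is higher every time.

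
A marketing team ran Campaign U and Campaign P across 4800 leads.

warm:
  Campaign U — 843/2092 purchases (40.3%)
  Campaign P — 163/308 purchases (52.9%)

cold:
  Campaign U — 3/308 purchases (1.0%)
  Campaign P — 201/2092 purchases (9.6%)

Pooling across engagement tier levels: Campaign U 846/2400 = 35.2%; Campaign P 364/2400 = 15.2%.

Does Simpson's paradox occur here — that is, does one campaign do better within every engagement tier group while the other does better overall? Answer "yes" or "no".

yes

Within each engagement tier level (warm 40.3% vs 52.9%; cold 1.0% vs 9.6%), Campaign P has the higher rate every time. Pooled: 35.2% vs 15.2% — Campaign U has the higher rate overall. The two comparisons disagree.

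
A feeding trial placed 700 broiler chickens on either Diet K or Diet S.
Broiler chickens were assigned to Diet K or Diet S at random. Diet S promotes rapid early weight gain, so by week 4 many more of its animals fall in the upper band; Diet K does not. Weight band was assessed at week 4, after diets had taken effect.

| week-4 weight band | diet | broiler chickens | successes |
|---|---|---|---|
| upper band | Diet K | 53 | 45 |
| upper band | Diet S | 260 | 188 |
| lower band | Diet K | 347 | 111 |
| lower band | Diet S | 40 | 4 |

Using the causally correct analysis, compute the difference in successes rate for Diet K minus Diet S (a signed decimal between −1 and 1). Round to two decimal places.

-0.25

The stratified and pooled comparisons disagree (Diet K wins within each week-4 weight band; Diet S wins overall), so the answer turns on the causal role of week-4 weight band.
Stratifying would compare diets among broiler chickens the diets themselves sorted into week-4 weight band groups — a form of selection on an intermediate. The unconditioned pooled rates give the total causal effect.
The causal difference is the pooled difference: 0.390 − 0.640 = -0.250.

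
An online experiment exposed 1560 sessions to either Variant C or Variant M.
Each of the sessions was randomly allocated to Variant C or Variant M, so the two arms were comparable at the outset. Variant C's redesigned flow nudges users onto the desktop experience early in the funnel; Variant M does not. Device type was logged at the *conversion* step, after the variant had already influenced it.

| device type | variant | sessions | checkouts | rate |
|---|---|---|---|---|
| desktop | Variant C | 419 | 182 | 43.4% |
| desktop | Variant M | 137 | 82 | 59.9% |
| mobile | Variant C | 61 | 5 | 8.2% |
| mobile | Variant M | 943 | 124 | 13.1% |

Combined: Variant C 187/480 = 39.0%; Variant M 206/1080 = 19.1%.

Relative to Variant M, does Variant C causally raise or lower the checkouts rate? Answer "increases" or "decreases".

increases

The device type-specific comparison favours Variant M throughout, but the pooled figures favour Variant C. The question is whether to condition on device type.
The distribution of device type is itself part of what the variant does — it is an intermediate outcome. Holding it fixed would remove that part of the effect; the total effect is the pooled difference.
Pooled: Variant C 39.0% vs Variant M 19.1%; Variant C is higher overall.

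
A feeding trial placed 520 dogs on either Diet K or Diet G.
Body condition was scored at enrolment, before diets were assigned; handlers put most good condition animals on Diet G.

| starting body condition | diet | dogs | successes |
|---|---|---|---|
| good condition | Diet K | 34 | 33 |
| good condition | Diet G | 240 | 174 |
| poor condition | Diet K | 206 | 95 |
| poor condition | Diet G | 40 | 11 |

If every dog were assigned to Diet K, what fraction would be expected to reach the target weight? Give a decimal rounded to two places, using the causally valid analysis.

0.73

Within every starting body condition level Diet K has the higher rate, yet pooled Diet G does — Simpson's reversal.
Starting body condition differs across diets for reasons unrelated to any effect of the diet itself, and it separately predicts the outcome — a classic confounder. We must compare within starting body condition levels.
Standardising Diet K to the population starting body condition mix: 0.527·33/34 + 0.473·95/206 = 0.730.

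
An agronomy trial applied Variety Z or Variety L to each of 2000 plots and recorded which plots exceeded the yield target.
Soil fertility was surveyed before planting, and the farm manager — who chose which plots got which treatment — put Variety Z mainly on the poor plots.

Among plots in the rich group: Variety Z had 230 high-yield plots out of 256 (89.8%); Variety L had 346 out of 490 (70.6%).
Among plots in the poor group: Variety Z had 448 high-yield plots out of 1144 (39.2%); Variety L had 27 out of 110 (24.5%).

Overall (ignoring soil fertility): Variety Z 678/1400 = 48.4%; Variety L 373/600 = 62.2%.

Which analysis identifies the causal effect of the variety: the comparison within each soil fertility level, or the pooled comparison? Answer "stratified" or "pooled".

stratified

Within every soil fertility level Variety Z has the higher rate, yet pooled Variety L does — Simpson's reversal.
Soil fertility differs across varietys for reasons unrelated to any effect of the variety itself, and it separately predicts the outcome — a classic confounder. We must compare within soil fertility levels.
Within each level — rich: 89.8% vs 70.6%; poor: 39.2% vs 24.5% — Variety Z is higher every time.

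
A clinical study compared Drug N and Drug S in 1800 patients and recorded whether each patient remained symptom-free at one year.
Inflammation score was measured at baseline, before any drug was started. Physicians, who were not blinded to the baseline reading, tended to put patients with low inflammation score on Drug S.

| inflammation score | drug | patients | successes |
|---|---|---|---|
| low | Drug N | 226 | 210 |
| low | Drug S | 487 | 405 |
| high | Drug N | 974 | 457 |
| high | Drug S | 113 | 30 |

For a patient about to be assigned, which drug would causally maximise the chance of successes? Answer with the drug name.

The inflammation score-specific comparison favours Drug N throughout, but the pooled figures favour Drug S. The question is whether to condition on inflammation score.
The imbalance in inflammation score arose from how patients were allocated, not from anything the drug did; and inflammation score independently affects the outcome. The pooled gap is confounded — condition on inflammation score.
Within each level — low: 92.9% vs 83.2%; high: 46.9% vs 26.5% — Drug N is higher every time.

Drug N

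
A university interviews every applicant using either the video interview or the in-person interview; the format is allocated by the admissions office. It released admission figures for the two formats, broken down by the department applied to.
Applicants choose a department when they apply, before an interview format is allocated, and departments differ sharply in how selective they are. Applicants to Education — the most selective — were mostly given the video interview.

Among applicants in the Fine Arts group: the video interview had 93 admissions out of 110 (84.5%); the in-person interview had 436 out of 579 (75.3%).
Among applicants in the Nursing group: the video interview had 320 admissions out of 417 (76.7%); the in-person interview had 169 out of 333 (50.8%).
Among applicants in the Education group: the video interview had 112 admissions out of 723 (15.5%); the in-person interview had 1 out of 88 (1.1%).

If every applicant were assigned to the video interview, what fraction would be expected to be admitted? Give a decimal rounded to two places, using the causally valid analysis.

The stratified and pooled comparisons disagree (the video interview wins within each department; the in-person interview wins overall), so the answer turns on the causal role of department.
The imbalance in department arose from how applicants were allocated, not from anything the interview format did; and department independently affects the outcome. The pooled gap is confounded — condition on department.
Standardising the video interview to the population department mix: 0.306·93/110 + 0.333·320/417 + 0.360·112/723 = 0.571.

0.57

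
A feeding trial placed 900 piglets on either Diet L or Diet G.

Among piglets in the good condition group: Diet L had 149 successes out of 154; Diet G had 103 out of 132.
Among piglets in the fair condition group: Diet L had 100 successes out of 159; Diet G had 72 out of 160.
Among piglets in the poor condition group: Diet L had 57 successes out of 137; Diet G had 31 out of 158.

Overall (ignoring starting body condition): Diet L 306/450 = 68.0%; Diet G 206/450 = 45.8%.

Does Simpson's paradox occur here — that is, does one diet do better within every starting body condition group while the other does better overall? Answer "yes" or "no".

Within each starting body condition level (good condition 96.8% vs 78.0%; fair condition 62.9% vs 45.0%; poor condition 41.6% vs 19.6%), Diet L has the higher rate every time. Pooled: 68.0% vs 45.8% — Diet L has the higher rate overall. They agree.

no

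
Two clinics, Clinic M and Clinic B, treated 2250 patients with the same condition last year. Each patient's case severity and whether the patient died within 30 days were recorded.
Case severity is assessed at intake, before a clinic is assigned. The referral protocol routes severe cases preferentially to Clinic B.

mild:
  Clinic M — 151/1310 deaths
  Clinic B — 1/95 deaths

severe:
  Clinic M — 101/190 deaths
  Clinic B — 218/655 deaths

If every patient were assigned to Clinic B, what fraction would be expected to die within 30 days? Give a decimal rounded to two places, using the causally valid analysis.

0.13

Case severity is set before the clinic has any effect — it is not caused by the clinic — and it independently drives the outcome. That makes it a confounder, so the causal comparison is within case severity levels.
Standardising Clinic B to the population case severity mix: 0.624·1/95 + 0.376·218/655 = 0.132.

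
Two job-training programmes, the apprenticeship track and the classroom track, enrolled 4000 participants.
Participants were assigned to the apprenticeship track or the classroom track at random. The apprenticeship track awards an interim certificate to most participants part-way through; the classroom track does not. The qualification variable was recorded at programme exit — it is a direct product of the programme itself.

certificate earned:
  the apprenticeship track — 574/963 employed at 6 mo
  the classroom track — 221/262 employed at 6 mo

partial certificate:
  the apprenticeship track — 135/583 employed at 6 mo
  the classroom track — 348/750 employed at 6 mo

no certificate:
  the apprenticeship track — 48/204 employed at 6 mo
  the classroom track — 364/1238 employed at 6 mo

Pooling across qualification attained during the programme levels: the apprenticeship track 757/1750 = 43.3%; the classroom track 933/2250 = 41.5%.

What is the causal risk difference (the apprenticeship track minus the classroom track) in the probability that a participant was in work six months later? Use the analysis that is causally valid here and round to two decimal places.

The stratified and pooled comparisons disagree (the classroom track wins within each qualification attained during the programme; the apprenticeship track wins overall), so the answer turns on the causal role of qualification attained during the programme.
Qualification attained during the programme is recorded after the programme and is itself shifted by it — it sits on the causal path from programme to outcome. Conditioning on a mediator would strip out part of the effect we want; the pooled comparison gives the total causal effect.
The causal difference is the pooled difference: 0.433 − 0.415 = +0.018.

+0.02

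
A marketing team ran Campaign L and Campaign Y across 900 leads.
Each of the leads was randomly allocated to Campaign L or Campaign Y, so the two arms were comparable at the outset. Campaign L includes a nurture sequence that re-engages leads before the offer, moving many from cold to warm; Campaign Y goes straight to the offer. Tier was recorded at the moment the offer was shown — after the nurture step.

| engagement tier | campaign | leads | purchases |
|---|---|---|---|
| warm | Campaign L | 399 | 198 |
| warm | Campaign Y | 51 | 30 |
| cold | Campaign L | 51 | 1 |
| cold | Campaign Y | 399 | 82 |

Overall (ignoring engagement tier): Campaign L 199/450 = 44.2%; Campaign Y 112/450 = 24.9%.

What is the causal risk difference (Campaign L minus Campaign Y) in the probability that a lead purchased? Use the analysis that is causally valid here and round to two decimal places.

+0.19

Engagement tier lies on the pathway campaign → engagement tier → outcome, so adjusting for it blocks the indirect effect. For the total causal effect of campaign, use the unadjusted pooled rates.
The causal difference is the pooled difference: 0.442 − 0.249 = +0.193.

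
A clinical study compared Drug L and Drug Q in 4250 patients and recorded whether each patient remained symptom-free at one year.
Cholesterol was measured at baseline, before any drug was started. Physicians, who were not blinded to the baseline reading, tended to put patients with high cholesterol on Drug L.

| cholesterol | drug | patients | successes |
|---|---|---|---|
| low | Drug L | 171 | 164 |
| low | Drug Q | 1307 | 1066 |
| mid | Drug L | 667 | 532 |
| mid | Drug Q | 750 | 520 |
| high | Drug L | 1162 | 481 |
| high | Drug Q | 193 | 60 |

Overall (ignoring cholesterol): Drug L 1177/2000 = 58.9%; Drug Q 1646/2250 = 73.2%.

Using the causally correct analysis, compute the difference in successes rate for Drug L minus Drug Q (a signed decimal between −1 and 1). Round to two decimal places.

The cholesterol-specific comparison favours Drug L throughout, but the pooled figures favour Drug Q. The question is whether to condition on cholesterol.
Cholesterol is set before the drug has any effect — it is not caused by the drug — and it independently drives the outcome. That makes it a confounder, so the causal comparison is within cholesterol levels.
Adjusting over the population distribution of cholesterol: 0.348·(0.959−0.816) + 0.333·(0.798−0.693) + 0.319·(0.414−0.311) = +0.118.

+0.12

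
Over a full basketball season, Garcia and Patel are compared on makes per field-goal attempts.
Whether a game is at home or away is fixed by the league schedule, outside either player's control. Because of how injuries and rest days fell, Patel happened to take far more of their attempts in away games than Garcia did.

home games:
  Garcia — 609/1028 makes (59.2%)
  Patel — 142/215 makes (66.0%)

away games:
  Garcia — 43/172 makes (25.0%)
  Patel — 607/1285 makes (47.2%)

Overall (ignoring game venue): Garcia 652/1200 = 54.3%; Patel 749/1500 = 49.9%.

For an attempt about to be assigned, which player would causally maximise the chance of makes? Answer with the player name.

Patel

The game venue-specific comparison favours Patel throughout, but the pooled figures favour Garcia. The question is whether to condition on game venue.
Nothing the player does changes game venue; the imbalance is an allocation artefact. With game venue also predicting the outcome, the pooled figure is confounded, and the within-stratum comparison is the causal one.
Within each level — home games: 59.2% vs 66.0%; away games: 25.0% vs 47.2% — Patel is higher every time.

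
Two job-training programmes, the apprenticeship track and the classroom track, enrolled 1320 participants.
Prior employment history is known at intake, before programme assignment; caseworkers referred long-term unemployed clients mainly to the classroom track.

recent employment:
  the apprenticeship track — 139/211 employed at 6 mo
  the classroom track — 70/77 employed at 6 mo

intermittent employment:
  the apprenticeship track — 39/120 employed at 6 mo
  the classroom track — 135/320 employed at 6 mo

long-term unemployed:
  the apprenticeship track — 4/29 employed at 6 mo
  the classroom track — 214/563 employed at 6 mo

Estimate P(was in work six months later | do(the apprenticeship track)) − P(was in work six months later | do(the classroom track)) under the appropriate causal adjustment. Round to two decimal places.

The stratified and pooled comparisons disagree (the classroom track wins within each prior employment history; the apprenticeship track wins overall), so the answer turns on the causal role of prior employment history.
Nothing the programme does changes prior employment history; the imbalance is an allocation artefact. With prior employment history also predicting the outcome, the pooled figure is confounded, and the within-stratum comparison is the causal one.
Adjusting over the population distribution of prior employment history: 0.218·(0.659−0.909) + 0.333·(0.325−0.422) + 0.448·(0.138−0.380) = -0.196.

-0.20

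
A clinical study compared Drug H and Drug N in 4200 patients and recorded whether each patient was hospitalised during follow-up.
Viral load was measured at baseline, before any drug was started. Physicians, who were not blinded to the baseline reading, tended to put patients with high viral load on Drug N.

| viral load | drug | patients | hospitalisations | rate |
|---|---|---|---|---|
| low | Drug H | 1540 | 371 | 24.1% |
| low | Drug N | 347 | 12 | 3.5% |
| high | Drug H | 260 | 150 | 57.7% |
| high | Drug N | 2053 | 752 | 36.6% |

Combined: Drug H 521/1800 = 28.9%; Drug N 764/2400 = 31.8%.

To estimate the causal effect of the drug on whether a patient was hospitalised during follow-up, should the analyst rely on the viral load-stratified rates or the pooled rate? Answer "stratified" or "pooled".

stratified

Within every viral load level Drug N has the lower rate, yet pooled Drug H does — Simpson's reversal.
Nothing the drug does changes viral load; the imbalance is an allocation artefact. With viral load also predicting the outcome, the pooled figure is confounded, and the within-stratum comparison is the causal one.
Within each level — low: 24.1% vs 3.5%; high: 57.7% vs 36.6% — Drug N is lower every time.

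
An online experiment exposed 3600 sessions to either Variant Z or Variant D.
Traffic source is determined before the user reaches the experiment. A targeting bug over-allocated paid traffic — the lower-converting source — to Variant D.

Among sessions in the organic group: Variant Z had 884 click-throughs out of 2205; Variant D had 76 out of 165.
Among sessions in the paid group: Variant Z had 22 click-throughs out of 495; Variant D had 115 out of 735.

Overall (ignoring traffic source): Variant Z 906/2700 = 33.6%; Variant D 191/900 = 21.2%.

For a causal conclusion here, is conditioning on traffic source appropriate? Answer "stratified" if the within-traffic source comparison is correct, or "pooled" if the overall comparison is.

The imbalance in traffic source arose from how sessions were allocated, not from anything the variant did; and traffic source independently affects the outcome. The pooled gap is confounded — condition on traffic source.
Within each level — organic: 40.1% vs 46.1%; paid: 4.4% vs 15.6% — Variant D is higher every time.

stratified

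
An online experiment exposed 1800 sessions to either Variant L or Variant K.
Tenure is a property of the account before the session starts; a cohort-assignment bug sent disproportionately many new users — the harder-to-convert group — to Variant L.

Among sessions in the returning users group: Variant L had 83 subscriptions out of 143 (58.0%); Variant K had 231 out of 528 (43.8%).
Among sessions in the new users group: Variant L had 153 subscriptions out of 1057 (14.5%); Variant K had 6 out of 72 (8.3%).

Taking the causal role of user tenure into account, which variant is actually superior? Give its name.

Variant L

The stratified and pooled comparisons disagree (Variant L wins within each user tenure; Variant K wins overall), so the answer turns on the causal role of user tenure.
Nothing the variant does changes user tenure; the imbalance is an allocation artefact. With user tenure also predicting the outcome, the pooled figure is confounded, and the within-stratum comparison is the causal one.
Within each level — returning users: 58.0% vs 43.8%; new users: 14.5% vs 8.3% — Variant L is higher every time.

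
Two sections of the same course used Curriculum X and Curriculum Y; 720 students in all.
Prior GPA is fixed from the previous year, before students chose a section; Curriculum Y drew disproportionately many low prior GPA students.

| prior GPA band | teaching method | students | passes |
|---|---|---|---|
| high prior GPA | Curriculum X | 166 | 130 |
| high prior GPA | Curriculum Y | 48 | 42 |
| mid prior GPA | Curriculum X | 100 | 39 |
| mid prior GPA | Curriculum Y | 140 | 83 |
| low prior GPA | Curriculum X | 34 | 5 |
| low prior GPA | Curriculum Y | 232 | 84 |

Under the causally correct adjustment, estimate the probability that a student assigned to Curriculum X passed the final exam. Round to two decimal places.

Since prior GPA band is a pre-existing factor (not a product of the teaching method) and it affects the outcome on its own, it is a confounder. The stratified rates, not the pooled rate, identify the causal effect.
Standardising Curriculum X to the population prior GPA band mix: 0.297·130/166 + 0.333·39/100 + 0.369·5/34 = 0.417.

0.42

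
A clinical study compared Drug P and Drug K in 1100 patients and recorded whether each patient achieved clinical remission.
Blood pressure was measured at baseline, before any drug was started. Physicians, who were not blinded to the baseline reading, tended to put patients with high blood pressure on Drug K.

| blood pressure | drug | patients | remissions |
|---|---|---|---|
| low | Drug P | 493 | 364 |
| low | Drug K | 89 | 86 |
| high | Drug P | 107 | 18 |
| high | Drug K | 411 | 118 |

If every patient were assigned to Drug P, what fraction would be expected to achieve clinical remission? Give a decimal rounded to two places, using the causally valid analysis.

The imbalance in blood pressure arose from how patients were allocated, not from anything the drug did; and blood pressure independently affects the outcome. The pooled gap is confounded — condition on blood pressure.
Standardising Drug P to the population blood pressure mix: 0.529·364/493 + 0.471·18/107 = 0.470.

0.47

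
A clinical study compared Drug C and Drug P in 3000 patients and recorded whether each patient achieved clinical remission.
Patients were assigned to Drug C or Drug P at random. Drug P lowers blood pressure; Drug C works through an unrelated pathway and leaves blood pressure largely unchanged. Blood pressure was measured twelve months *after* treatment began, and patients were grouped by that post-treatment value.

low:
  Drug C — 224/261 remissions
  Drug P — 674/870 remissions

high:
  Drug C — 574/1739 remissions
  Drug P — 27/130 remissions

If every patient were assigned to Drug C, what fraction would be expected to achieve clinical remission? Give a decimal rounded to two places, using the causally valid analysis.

0.40

The blood pressure-specific comparison favours Drug C throughout, but the pooled figures favour Drug P. The question is whether to condition on blood pressure.
Because the drug influences blood pressure, blood pressure is a post-treatment mediator, not a confounder. Stratifying on it would bias the estimate; the causal effect is the crude pooled difference.
So P(outcome | do(Drug C)) is just the pooled rate for Drug C: 798/2000 = 0.399.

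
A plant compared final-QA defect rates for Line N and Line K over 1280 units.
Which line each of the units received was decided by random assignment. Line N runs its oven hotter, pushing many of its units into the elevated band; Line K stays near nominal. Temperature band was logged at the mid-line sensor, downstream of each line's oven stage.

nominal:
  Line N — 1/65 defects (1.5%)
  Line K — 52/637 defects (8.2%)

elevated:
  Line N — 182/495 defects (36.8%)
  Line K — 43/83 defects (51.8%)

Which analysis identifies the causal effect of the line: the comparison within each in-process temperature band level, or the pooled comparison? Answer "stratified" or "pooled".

Within every in-process temperature band level Line N has the lower rate, yet pooled Line K does — Simpson's reversal.
The distribution of in-process temperature band is itself part of what the line does — it is an intermediate outcome. Holding it fixed would remove that part of the effect; the total effect is the pooled difference.
Pooled: Line N 32.7% vs Line K 13.2%; Line K is lower overall.

pooled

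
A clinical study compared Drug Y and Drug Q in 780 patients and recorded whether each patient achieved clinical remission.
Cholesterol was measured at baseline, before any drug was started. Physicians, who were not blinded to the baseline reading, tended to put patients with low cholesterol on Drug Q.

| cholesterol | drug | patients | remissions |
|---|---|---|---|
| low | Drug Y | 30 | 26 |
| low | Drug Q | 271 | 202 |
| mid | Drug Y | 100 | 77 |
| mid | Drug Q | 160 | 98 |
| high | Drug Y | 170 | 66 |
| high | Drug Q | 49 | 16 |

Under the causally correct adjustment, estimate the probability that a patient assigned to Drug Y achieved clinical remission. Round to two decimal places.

0.70

The cholesterol-specific comparison favours Drug Y throughout, but the pooled figures favour Drug Q. The question is whether to condition on cholesterol.
Since cholesterol is a pre-existing factor (not a product of the drug) and it affects the outcome on its own, it is a confounder. The stratified rates, not the pooled rate, identify the causal effect.
Standardising Drug Y to the population cholesterol mix: 0.386·26/30 + 0.333·77/100 + 0.281·66/170 = 0.700.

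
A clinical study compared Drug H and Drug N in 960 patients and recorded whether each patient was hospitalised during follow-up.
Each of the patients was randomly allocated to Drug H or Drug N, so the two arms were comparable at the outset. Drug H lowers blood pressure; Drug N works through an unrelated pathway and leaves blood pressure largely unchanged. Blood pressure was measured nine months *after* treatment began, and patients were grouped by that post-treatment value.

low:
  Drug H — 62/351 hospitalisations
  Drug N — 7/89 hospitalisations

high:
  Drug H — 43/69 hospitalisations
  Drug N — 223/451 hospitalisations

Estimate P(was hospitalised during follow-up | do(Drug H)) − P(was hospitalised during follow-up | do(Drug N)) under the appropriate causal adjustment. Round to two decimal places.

The stratified and pooled comparisons disagree (Drug N wins within each blood pressure; Drug H wins overall), so the answer turns on the causal role of blood pressure.
Blood pressure is downstream of the drug. One should not condition on a consequence of treatment, so the overall rates are the right comparison.
The causal difference is the pooled difference: 0.250 − 0.426 = -0.176.

-0.18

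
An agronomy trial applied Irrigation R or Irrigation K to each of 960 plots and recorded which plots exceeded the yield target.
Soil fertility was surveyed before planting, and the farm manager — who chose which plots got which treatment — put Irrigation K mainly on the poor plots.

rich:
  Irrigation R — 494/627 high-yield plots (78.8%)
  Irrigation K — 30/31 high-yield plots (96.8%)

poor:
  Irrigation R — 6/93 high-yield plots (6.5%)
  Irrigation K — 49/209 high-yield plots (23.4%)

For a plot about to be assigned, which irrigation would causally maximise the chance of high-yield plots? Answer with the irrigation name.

Nothing the irrigation does changes soil fertility; the imbalance is an allocation artefact. With soil fertility also predicting the outcome, the pooled figure is confounded, and the within-stratum comparison is the causal one.
Within each level — rich: 78.8% vs 96.8%; poor: 6.5% vs 23.4% — Irrigation K is higher every time.

Irrigation K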